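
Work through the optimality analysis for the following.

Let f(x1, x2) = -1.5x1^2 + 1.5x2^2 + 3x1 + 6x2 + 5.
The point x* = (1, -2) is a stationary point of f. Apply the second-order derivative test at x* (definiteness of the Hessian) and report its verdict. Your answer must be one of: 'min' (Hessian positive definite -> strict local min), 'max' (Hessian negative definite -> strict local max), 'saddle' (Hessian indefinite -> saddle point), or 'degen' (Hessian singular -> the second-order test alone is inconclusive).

Compute the Hessian H = grad^2 f:
  H = [[-3, 0], [0, 3]]
Verify stationarity: grad f(x*) = H x* + g = (0, 0).
Eigenvalues of H: -3, 3.
Eigenvalues have mixed signs, so H is indefinite -> x* is a saddle point.

saddle


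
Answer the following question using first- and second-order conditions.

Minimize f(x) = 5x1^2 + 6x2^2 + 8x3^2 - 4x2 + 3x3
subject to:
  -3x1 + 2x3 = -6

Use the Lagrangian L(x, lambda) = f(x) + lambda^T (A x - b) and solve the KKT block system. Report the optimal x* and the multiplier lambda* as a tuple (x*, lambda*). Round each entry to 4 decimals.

Form the Lagrangian:
  L(x, lambda) = (1/2) x^T Q x + c^T x + lambda^T (A x - b)
Stationarity (grad_x L = 0): Q x + c + A^T lambda = 0.
Primal feasibility: A x = b.

This gives the KKT block system:
  [ Q   A^T ] [ x     ]   [-c ]
  [ A    0  ] [ lambda ] = [ b ]

Solving the linear system:
  x*      = (1.4674, 0.3333, -0.7989)
  lambda* = (4.8913)
  f(x*)   = 12.8089

x* = (1.4674, 0.3333, -0.7989), lambda* = (4.8913)


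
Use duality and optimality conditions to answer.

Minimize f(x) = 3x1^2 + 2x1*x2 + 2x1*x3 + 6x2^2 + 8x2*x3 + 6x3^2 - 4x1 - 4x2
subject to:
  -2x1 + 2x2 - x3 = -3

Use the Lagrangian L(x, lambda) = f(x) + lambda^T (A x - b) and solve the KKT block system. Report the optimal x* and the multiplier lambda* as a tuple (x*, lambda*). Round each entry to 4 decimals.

Form the Lagrangian:
  L(x, lambda) = (1/2) x^T Q x + c^T x + lambda^T (A x - b)
Stationarity (grad_x L = 0): Q x + c + A^T lambda = 0.
Primal feasibility: A x = b.

This gives the KKT block system:
  [ Q   A^T ] [ x     ]   [-c ]
  [ A    0  ] [ lambda ] = [ b ]

Solving the linear system:
  x*      = (1.2719, -0.1982, 0.0599)
  lambda* = (1.6774)
  f(x*)   = 0.3687

x* = (1.2719, -0.1982, 0.0599), lambda* = (1.6774)


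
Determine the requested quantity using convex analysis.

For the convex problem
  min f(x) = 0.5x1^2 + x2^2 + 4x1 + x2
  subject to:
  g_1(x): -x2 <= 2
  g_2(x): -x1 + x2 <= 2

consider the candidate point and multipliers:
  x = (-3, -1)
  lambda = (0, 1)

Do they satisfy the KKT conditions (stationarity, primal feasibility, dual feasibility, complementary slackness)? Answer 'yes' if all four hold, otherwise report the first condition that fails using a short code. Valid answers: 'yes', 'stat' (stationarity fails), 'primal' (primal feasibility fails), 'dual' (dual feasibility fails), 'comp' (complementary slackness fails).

Gradient of f: grad f(x) = Q x + c = (1, -1)
Constraint values g_i(x) = a_i^T x - b_i:
  g_1((-3, -1)) = -1
  g_2((-3, -1)) = 0
Stationarity residual: grad f(x) + sum_i lambda_i a_i = (0, 0)
  -> stationarity OK
Primal feasibility (all g_i <= 0): OK
Dual feasibility (all lambda_i >= 0): OK
Complementary slackness (lambda_i * g_i(x) = 0 for all i): OK

Verdict: yes, KKT holds.

yes


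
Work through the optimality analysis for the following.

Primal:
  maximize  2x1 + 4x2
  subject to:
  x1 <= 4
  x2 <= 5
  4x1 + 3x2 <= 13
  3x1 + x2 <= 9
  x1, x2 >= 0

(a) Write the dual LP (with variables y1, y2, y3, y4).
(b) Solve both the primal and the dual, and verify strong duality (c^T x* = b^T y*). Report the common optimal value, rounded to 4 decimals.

The standard primal-dual pair for 'max c^T x s.t. A x <= b, x >= 0' is:
  Dual:  min b^T y  s.t.  A^T y >= c,  y >= 0.

So the dual LP is:
  minimize  4y1 + 5y2 + 13y3 + 9y4
  subject to:
    y1 + 4y3 + 3y4 >= 2
    y2 + 3y3 + y4 >= 4
    y1, y2, y3, y4 >= 0

Solving the primal: x* = (0, 4.3333).
  primal value c^T x* = 17.3333.
Solving the dual: y* = (0, 0, 1.3333, 0).
  dual value b^T y* = 17.3333.
Strong duality: c^T x* = b^T y*. Confirmed.

17.3333


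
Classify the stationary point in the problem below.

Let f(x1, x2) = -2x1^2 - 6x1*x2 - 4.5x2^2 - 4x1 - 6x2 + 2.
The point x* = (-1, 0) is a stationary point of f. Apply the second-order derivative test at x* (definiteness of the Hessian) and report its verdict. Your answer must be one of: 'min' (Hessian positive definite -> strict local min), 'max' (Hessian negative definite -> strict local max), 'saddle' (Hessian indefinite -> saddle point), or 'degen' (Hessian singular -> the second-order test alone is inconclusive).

Compute the Hessian H = grad^2 f:
  H = [[-4, -6], [-6, -9]]
Verify stationarity: grad f(x*) = H x* + g = (0, 0).
Eigenvalues of H: -13, 0.
H has a zero eigenvalue (singular; negative semidefinite but not definite), so H is neither positive definite, negative definite, nor indefinite. The second-order test alone is inconclusive -> degen.
(Indeed, f is constant along the null direction of H through x*, so x* is not a strict local extremum.)

degen


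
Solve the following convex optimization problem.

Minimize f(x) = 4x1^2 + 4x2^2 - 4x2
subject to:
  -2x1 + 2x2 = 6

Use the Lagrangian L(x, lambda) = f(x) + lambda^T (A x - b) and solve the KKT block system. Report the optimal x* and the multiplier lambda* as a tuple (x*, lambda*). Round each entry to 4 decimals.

Form the Lagrangian:
  L(x, lambda) = (1/2) x^T Q x + c^T x + lambda^T (A x - b)
Stationarity (grad_x L = 0): Q x + c + A^T lambda = 0.
Primal feasibility: A x = b.

This gives the KKT block system:
  [ Q   A^T ] [ x     ]   [-c ]
  [ A    0  ] [ lambda ] = [ b ]

Solving the linear system:
  x*      = (-1.25, 1.75)
  lambda* = (-5)
  f(x*)   = 11.5

x* = (-1.25, 1.75), lambda* = (-5)


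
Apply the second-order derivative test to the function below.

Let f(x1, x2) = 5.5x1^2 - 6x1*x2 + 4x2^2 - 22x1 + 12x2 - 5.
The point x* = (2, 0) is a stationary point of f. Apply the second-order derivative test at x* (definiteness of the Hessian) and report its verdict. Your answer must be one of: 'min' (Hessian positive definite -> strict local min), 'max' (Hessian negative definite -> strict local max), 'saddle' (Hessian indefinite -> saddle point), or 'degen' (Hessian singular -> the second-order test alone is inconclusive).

Compute the Hessian H = grad^2 f:
  H = [[11, -6], [-6, 8]]
Verify stationarity: grad f(x*) = H x* + g = (0, 0).
Eigenvalues of H: 3.3153, 15.6847.
Both eigenvalues > 0, so H is positive definite -> x* is a strict local min.

min


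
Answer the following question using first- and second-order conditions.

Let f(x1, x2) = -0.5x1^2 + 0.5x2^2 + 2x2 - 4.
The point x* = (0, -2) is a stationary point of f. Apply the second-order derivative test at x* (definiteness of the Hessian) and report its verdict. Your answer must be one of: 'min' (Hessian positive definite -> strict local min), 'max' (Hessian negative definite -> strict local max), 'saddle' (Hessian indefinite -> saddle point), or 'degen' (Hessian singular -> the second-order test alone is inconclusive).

Compute the Hessian H = grad^2 f:
  H = [[-1, 0], [0, 1]]
Verify stationarity: grad f(x*) = H x* + g = (0, 0).
Eigenvalues of H: -1, 1.
Eigenvalues have mixed signs, so H is indefinite -> x* is a saddle point.

saddle


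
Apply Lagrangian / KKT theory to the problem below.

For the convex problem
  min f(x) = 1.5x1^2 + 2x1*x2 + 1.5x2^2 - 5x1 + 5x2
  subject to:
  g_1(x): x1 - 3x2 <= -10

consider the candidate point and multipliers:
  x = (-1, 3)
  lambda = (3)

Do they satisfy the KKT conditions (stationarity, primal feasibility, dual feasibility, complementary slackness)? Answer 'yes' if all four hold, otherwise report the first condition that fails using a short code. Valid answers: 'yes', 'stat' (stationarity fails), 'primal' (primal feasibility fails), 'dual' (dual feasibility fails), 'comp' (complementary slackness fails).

Gradient of f: grad f(x) = Q x + c = (-2, 12)
Constraint values g_i(x) = a_i^T x - b_i:
  g_1((-1, 3)) = 0
Stationarity residual: grad f(x) + sum_i lambda_i a_i = (1, 3)
  -> stationarity FAILS
Primal feasibility (all g_i <= 0): OK
Dual feasibility (all lambda_i >= 0): OK
Complementary slackness (lambda_i * g_i(x) = 0 for all i): OK

Verdict: the first failing condition is stationarity -> stat.

stat


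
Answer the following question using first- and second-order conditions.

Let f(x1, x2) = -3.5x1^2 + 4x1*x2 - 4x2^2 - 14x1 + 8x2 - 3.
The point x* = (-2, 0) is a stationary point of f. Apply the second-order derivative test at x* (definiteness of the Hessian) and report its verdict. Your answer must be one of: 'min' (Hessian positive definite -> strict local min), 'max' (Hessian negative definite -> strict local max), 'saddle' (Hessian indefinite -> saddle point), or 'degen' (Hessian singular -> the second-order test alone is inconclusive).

Compute the Hessian H = grad^2 f:
  H = [[-7, 4], [4, -8]]
Verify stationarity: grad f(x*) = H x* + g = (0, 0).
Eigenvalues of H: -11.5311, -3.4689.
Both eigenvalues < 0, so H is negative definite -> x* is a strict local max.

max


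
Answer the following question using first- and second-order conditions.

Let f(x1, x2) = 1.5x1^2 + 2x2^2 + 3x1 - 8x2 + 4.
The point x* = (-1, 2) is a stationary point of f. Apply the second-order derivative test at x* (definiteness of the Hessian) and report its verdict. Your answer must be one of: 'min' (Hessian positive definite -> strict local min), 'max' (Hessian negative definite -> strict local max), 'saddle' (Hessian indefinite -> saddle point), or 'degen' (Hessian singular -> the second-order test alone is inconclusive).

Compute the Hessian H = grad^2 f:
  H = [[3, 0], [0, 4]]
Verify stationarity: grad f(x*) = H x* + g = (0, 0).
Eigenvalues of H: 3, 4.
Both eigenvalues > 0, so H is positive definite -> x* is a strict local min.

min


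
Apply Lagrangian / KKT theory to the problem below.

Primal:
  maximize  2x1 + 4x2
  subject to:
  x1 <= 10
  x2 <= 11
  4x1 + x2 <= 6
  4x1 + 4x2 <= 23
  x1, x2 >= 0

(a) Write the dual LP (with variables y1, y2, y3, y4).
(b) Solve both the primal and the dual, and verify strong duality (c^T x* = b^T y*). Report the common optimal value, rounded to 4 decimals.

The standard primal-dual pair for 'max c^T x s.t. A x <= b, x >= 0' is:
  Dual:  min b^T y  s.t.  A^T y >= c,  y >= 0.

So the dual LP is:
  minimize  10y1 + 11y2 + 6y3 + 23y4
  subject to:
    y1 + 4y3 + 4y4 >= 2
    y2 + y3 + 4y4 >= 4
    y1, y2, y3, y4 >= 0

Solving the primal: x* = (0, 5.75).
  primal value c^T x* = 23.
Solving the dual: y* = (0, 0, 0, 1).
  dual value b^T y* = 23.
Strong duality: c^T x* = b^T y*. Confirmed.

23


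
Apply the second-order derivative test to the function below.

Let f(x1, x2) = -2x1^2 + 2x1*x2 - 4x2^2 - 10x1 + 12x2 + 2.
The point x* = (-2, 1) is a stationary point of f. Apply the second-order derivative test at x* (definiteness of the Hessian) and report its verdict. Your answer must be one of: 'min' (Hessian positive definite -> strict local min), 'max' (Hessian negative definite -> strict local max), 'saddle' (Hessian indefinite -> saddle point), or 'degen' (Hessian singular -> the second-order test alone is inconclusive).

Compute the Hessian H = grad^2 f:
  H = [[-4, 2], [2, -8]]
Verify stationarity: grad f(x*) = H x* + g = (0, 0).
Eigenvalues of H: -8.8284, -3.1716.
Both eigenvalues < 0, so H is negative definite -> x* is a strict local max.

max


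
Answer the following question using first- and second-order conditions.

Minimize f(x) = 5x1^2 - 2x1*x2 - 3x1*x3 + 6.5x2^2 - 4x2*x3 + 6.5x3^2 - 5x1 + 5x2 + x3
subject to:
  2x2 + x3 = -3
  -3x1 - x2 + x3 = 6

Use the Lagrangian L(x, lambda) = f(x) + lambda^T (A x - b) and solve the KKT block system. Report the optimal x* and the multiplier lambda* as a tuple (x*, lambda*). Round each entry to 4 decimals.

Form the Lagrangian:
  L(x, lambda) = (1/2) x^T Q x + c^T x + lambda^T (A x - b)
Stationarity (grad_x L = 0): Q x + c + A^T lambda = 0.
Primal feasibility: A x = b.

This gives the KKT block system:
  [ Q   A^T ] [ x     ]   [-c ]
  [ A    0  ] [ lambda ] = [ b ]

Solving the linear system:
  x*      = (-1.7108, -1.2892, -0.4217)
  lambda* = (0.2811, -6.0884)
  f(x*)   = 19.5301

x* = (-1.7108, -1.2892, -0.4217), lambda* = (0.2811, -6.0884)


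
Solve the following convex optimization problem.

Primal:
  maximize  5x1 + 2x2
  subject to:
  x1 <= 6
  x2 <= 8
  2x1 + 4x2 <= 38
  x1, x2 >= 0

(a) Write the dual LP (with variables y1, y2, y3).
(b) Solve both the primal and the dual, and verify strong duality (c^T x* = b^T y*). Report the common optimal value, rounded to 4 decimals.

The standard primal-dual pair for 'max c^T x s.t. A x <= b, x >= 0' is:
  Dual:  min b^T y  s.t.  A^T y >= c,  y >= 0.

So the dual LP is:
  minimize  6y1 + 8y2 + 38y3
  subject to:
    y1 + 2y3 >= 5
    y2 + 4y3 >= 2
    y1, y2, y3 >= 0

Solving the primal: x* = (6, 6.5).
  primal value c^T x* = 43.
Solving the dual: y* = (4, 0, 0.5).
  dual value b^T y* = 43.
Strong duality: c^T x* = b^T y*. Confirmed.

43


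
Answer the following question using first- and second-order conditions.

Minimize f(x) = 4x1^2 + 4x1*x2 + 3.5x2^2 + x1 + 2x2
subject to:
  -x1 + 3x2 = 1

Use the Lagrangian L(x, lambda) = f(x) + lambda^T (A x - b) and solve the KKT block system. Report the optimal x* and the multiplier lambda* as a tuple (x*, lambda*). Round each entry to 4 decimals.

Form the Lagrangian:
  L(x, lambda) = (1/2) x^T Q x + c^T x + lambda^T (A x - b)
Stationarity (grad_x L = 0): Q x + c + A^T lambda = 0.
Primal feasibility: A x = b.

This gives the KKT block system:
  [ Q   A^T ] [ x     ]   [-c ]
  [ A    0  ] [ lambda ] = [ b ]

Solving the linear system:
  x*      = (-0.3301, 0.2233)
  lambda* = (-0.7476)
  f(x*)   = 0.432

x* = (-0.3301, 0.2233), lambda* = (-0.7476)


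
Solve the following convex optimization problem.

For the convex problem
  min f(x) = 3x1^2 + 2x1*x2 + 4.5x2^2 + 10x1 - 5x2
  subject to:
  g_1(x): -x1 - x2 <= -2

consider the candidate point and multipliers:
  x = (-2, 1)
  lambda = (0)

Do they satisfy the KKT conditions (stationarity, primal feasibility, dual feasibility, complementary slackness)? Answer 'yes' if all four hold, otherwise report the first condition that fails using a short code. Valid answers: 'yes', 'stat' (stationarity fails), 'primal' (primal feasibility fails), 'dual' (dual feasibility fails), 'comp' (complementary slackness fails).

Gradient of f: grad f(x) = Q x + c = (0, 0)
Constraint values g_i(x) = a_i^T x - b_i:
  g_1((-2, 1)) = 3
Stationarity residual: grad f(x) + sum_i lambda_i a_i = (0, 0)
  -> stationarity OK
Primal feasibility (all g_i <= 0): FAILS
Dual feasibility (all lambda_i >= 0): OK
Complementary slackness (lambda_i * g_i(x) = 0 for all i): OK

Verdict: the first failing condition is primal_feasibility -> primal.

primal


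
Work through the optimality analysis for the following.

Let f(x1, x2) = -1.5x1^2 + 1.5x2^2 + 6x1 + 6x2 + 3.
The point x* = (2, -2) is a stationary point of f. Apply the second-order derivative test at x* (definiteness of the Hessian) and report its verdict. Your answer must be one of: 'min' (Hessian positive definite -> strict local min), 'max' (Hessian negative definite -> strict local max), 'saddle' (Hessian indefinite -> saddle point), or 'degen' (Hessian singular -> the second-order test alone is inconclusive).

Compute the Hessian H = grad^2 f:
  H = [[-3, 0], [0, 3]]
Verify stationarity: grad f(x*) = H x* + g = (0, 0).
Eigenvalues of H: -3, 3.
Eigenvalues have mixed signs, so H is indefinite -> x* is a saddle point.

saddle


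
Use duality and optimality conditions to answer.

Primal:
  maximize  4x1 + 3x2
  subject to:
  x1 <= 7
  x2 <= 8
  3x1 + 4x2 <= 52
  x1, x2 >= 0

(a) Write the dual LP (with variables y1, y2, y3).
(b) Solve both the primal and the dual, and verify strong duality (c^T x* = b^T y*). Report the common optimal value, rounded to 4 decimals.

The standard primal-dual pair for 'max c^T x s.t. A x <= b, x >= 0' is:
  Dual:  min b^T y  s.t.  A^T y >= c,  y >= 0.

So the dual LP is:
  minimize  7y1 + 8y2 + 52y3
  subject to:
    y1 + 3y3 >= 4
    y2 + 4y3 >= 3
    y1, y2, y3 >= 0

Solving the primal: x* = (7, 7.75).
  primal value c^T x* = 51.25.
Solving the dual: y* = (1.75, 0, 0.75).
  dual value b^T y* = 51.25.
Strong duality: c^T x* = b^T y*. Confirmed.

51.25


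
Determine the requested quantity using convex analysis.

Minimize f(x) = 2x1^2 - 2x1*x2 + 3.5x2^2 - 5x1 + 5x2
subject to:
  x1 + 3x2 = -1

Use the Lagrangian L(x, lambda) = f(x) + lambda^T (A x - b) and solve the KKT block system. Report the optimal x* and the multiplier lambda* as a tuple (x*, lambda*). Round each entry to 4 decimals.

Form the Lagrangian:
  L(x, lambda) = (1/2) x^T Q x + c^T x + lambda^T (A x - b)
Stationarity (grad_x L = 0): Q x + c + A^T lambda = 0.
Primal feasibility: A x = b.

This gives the KKT block system:
  [ Q   A^T ] [ x     ]   [-c ]
  [ A    0  ] [ lambda ] = [ b ]

Solving the linear system:
  x*      = (0.8545, -0.6182)
  lambda* = (0.3455)
  f(x*)   = -3.5091

x* = (0.8545, -0.6182), lambda* = (0.3455)


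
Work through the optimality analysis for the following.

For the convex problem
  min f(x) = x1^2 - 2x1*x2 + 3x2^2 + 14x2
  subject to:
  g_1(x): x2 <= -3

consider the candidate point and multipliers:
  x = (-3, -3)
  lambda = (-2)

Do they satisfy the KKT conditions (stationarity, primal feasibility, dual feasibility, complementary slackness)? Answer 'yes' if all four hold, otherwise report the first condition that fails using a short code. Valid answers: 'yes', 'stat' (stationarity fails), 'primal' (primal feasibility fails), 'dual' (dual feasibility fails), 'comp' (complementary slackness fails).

Gradient of f: grad f(x) = Q x + c = (0, 2)
Constraint values g_i(x) = a_i^T x - b_i:
  g_1((-3, -3)) = 0
Stationarity residual: grad f(x) + sum_i lambda_i a_i = (0, 0)
  -> stationarity OK
Primal feasibility (all g_i <= 0): OK
Dual feasibility (all lambda_i >= 0): FAILS
Complementary slackness (lambda_i * g_i(x) = 0 for all i): OK

Verdict: the first failing condition is dual_feasibility -> dual.

dual


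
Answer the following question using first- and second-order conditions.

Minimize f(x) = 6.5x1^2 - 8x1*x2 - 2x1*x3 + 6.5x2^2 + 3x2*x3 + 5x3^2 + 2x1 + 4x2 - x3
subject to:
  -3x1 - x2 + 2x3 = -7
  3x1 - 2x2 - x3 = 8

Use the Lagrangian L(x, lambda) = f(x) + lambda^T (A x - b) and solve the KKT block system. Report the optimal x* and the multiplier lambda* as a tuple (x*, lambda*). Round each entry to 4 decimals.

Form the Lagrangian:
  L(x, lambda) = (1/2) x^T Q x + c^T x + lambda^T (A x - b)
Stationarity (grad_x L = 0): Q x + c + A^T lambda = 0.
Primal feasibility: A x = b.

This gives the KKT block system:
  [ Q   A^T ] [ x     ]   [-c ]
  [ A    0  ] [ lambda ] = [ b ]

Solving the linear system:
  x*      = (2.1398, -0.5161, -0.5483)
  lambda* = (0.6298, -11.0513)
  f(x*)   = 47.7912

x* = (2.1398, -0.5161, -0.5483), lambda* = (0.6298, -11.0513)


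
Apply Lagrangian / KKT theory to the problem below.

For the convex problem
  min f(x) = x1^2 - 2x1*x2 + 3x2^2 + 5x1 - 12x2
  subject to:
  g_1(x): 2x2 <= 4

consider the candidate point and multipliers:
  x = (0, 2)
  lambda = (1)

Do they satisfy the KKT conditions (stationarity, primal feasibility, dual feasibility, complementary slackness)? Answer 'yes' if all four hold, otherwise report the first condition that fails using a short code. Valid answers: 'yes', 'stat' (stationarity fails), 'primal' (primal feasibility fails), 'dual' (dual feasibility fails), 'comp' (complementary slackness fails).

Gradient of f: grad f(x) = Q x + c = (1, 0)
Constraint values g_i(x) = a_i^T x - b_i:
  g_1((0, 2)) = 0
Stationarity residual: grad f(x) + sum_i lambda_i a_i = (1, 2)
  -> stationarity FAILS
Primal feasibility (all g_i <= 0): OK
Dual feasibility (all lambda_i >= 0): OK
Complementary slackness (lambda_i * g_i(x) = 0 for all i): OK

Verdict: the first failing condition is stationarity -> stat.

stat


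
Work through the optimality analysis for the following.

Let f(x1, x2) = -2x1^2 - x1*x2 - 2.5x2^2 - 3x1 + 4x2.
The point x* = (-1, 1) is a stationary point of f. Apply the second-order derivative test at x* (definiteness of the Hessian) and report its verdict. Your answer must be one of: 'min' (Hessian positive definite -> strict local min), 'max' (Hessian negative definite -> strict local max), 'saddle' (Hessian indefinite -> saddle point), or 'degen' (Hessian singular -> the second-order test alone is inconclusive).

Compute the Hessian H = grad^2 f:
  H = [[-4, -1], [-1, -5]]
Verify stationarity: grad f(x*) = H x* + g = (0, 0).
Eigenvalues of H: -5.618, -3.382.
Both eigenvalues < 0, so H is negative definite -> x* is a strict local max.

max


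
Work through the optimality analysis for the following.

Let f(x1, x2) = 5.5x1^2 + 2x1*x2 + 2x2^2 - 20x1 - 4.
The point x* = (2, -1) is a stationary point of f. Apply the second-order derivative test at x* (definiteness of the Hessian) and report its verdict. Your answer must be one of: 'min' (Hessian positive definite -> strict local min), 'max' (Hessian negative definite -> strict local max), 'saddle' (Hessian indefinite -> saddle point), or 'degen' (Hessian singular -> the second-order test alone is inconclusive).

Compute the Hessian H = grad^2 f:
  H = [[11, 2], [2, 4]]
Verify stationarity: grad f(x*) = H x* + g = (0, 0).
Eigenvalues of H: 3.4689, 11.5311.
Both eigenvalues > 0, so H is positive definite -> x* is a strict local min.

min


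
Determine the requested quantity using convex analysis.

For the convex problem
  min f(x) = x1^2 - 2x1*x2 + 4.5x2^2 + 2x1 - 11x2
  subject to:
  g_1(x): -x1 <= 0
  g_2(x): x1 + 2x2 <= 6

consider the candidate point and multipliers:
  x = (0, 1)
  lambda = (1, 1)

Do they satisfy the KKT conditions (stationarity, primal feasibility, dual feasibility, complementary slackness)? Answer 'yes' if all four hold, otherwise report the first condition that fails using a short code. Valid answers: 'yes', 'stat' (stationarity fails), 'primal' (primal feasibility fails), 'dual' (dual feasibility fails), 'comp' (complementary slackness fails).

Gradient of f: grad f(x) = Q x + c = (0, -2)
Constraint values g_i(x) = a_i^T x - b_i:
  g_1((0, 1)) = 0
  g_2((0, 1)) = -4
Stationarity residual: grad f(x) + sum_i lambda_i a_i = (0, 0)
  -> stationarity OK
Primal feasibility (all g_i <= 0): OK
Dual feasibility (all lambda_i >= 0): OK
Complementary slackness (lambda_i * g_i(x) = 0 for all i): FAILS

Verdict: the first failing condition is complementary_slackness -> comp.

comp


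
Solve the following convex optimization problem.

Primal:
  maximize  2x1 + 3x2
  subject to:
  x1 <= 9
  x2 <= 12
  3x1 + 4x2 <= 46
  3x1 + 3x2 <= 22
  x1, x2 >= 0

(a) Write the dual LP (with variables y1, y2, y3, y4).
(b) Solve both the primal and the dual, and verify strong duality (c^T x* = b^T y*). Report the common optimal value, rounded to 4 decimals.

The standard primal-dual pair for 'max c^T x s.t. A x <= b, x >= 0' is:
  Dual:  min b^T y  s.t.  A^T y >= c,  y >= 0.

So the dual LP is:
  minimize  9y1 + 12y2 + 46y3 + 22y4
  subject to:
    y1 + 3y3 + 3y4 >= 2
    y2 + 4y3 + 3y4 >= 3
    y1, y2, y3, y4 >= 0

Solving the primal: x* = (0, 7.3333).
  primal value c^T x* = 22.
Solving the dual: y* = (0, 0, 0, 1).
  dual value b^T y* = 22.
Strong duality: c^T x* = b^T y*. Confirmed.

22


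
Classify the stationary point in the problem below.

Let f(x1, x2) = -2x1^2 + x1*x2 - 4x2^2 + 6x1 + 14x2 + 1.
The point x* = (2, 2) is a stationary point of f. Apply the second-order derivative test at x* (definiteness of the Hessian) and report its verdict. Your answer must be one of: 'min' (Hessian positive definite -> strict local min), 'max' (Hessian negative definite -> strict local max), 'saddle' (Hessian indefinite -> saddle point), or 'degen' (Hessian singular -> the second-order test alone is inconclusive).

Compute the Hessian H = grad^2 f:
  H = [[-4, 1], [1, -8]]
Verify stationarity: grad f(x*) = H x* + g = (0, 0).
Eigenvalues of H: -8.2361, -3.7639.
Both eigenvalues < 0, so H is negative definite -> x* is a strict local max.

max


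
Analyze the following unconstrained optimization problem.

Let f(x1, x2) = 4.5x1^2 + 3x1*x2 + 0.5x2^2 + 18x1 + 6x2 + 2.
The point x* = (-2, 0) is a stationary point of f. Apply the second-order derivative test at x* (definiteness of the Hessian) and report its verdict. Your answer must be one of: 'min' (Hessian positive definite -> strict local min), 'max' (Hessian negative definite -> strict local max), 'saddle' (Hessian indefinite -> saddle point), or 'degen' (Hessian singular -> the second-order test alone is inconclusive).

Compute the Hessian H = grad^2 f:
  H = [[9, 3], [3, 1]]
Verify stationarity: grad f(x*) = H x* + g = (0, 0).
Eigenvalues of H: 0, 10.
H has a zero eigenvalue (singular; positive semidefinite but not definite), so H is neither positive definite, negative definite, nor indefinite. The second-order test alone is inconclusive -> degen.
(Indeed, f is constant along the null direction of H through x*, so x* is not a strict local extremum.)

degen


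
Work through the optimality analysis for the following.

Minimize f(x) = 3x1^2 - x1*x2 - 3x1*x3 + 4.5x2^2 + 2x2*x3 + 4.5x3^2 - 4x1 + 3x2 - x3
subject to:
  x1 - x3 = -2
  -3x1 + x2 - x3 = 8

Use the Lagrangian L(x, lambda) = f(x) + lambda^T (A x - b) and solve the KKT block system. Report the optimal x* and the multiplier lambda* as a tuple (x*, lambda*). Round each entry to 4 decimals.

Form the Lagrangian:
  L(x, lambda) = (1/2) x^T Q x + c^T x + lambda^T (A x - b)
Stationarity (grad_x L = 0): Q x + c + A^T lambda = 0.
Primal feasibility: A x = b.

This gives the KKT block system:
  [ Q   A^T ] [ x     ]   [-c ]
  [ A    0  ] [ lambda ] = [ b ]

Solving the linear system:
  x*      = (-2.5155, -0.0621, -0.5155)
  lambda* = (5.7081, -3.9255)
  f(x*)   = 26.6056

x* = (-2.5155, -0.0621, -0.5155), lambda* = (5.7081, -3.9255)


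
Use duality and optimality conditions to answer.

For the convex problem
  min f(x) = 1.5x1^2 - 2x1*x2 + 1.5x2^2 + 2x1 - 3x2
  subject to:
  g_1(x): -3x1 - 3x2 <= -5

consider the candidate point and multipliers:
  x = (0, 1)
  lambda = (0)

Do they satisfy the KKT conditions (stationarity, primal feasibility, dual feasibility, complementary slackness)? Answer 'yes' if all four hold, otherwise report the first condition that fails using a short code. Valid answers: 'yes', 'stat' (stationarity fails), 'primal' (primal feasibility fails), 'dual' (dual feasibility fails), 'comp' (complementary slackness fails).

Gradient of f: grad f(x) = Q x + c = (0, 0)
Constraint values g_i(x) = a_i^T x - b_i:
  g_1((0, 1)) = 2
Stationarity residual: grad f(x) + sum_i lambda_i a_i = (0, 0)
  -> stationarity OK
Primal feasibility (all g_i <= 0): FAILS
Dual feasibility (all lambda_i >= 0): OK
Complementary slackness (lambda_i * g_i(x) = 0 for all i): OK

Verdict: the first failing condition is primal_feasibility -> primal.

primal


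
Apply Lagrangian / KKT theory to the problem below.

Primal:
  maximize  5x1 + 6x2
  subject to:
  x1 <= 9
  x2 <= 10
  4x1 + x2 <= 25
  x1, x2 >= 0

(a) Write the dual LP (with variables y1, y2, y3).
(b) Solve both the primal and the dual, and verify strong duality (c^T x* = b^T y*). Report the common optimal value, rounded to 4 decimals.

The standard primal-dual pair for 'max c^T x s.t. A x <= b, x >= 0' is:
  Dual:  min b^T y  s.t.  A^T y >= c,  y >= 0.

So the dual LP is:
  minimize  9y1 + 10y2 + 25y3
  subject to:
    y1 + 4y3 >= 5
    y2 + y3 >= 6
    y1, y2, y3 >= 0

Solving the primal: x* = (3.75, 10).
  primal value c^T x* = 78.75.
Solving the dual: y* = (0, 4.75, 1.25).
  dual value b^T y* = 78.75.
Strong duality: c^T x* = b^T y*. Confirmed.

78.75


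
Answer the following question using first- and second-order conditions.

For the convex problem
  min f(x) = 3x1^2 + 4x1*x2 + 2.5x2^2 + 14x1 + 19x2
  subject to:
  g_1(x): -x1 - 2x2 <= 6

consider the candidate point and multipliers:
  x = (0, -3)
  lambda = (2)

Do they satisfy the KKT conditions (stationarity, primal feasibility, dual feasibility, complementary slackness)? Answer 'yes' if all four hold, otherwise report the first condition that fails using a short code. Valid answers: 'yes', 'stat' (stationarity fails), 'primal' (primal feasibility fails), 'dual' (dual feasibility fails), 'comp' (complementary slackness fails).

Gradient of f: grad f(x) = Q x + c = (2, 4)
Constraint values g_i(x) = a_i^T x - b_i:
  g_1((0, -3)) = 0
Stationarity residual: grad f(x) + sum_i lambda_i a_i = (0, 0)
  -> stationarity OK
Primal feasibility (all g_i <= 0): OK
Dual feasibility (all lambda_i >= 0): OK
Complementary slackness (lambda_i * g_i(x) = 0 for all i): OK

Verdict: yes, KKT holds.

yes


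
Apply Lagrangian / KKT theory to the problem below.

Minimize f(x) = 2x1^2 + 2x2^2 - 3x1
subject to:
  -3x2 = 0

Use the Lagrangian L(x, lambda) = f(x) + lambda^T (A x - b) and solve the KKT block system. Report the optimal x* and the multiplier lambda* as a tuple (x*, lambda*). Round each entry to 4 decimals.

Form the Lagrangian:
  L(x, lambda) = (1/2) x^T Q x + c^T x + lambda^T (A x - b)
Stationarity (grad_x L = 0): Q x + c + A^T lambda = 0.
Primal feasibility: A x = b.

This gives the KKT block system:
  [ Q   A^T ] [ x     ]   [-c ]
  [ A    0  ] [ lambda ] = [ b ]

Solving the linear system:
  x*      = (0.75, 0)
  lambda* = (0)
  f(x*)   = -1.125

x* = (0.75, 0), lambda* = (0)


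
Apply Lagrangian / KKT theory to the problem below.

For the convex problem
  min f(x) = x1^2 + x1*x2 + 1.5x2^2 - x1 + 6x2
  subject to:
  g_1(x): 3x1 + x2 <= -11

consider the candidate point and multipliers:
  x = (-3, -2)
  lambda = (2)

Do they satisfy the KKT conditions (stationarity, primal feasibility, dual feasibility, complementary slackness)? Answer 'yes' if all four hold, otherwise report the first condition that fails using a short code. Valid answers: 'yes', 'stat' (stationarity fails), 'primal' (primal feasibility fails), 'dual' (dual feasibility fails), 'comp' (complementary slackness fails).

Gradient of f: grad f(x) = Q x + c = (-9, -3)
Constraint values g_i(x) = a_i^T x - b_i:
  g_1((-3, -2)) = 0
Stationarity residual: grad f(x) + sum_i lambda_i a_i = (-3, -1)
  -> stationarity FAILS
Primal feasibility (all g_i <= 0): OK
Dual feasibility (all lambda_i >= 0): OK
Complementary slackness (lambda_i * g_i(x) = 0 for all i): OK

Verdict: the first failing condition is stationarity -> stat.

stat


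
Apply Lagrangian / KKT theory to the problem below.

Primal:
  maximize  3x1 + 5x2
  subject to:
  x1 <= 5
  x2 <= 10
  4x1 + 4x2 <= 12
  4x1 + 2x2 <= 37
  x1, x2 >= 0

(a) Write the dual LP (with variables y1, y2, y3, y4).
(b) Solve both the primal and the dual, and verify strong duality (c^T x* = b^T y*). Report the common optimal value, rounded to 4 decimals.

The standard primal-dual pair for 'max c^T x s.t. A x <= b, x >= 0' is:
  Dual:  min b^T y  s.t.  A^T y >= c,  y >= 0.

So the dual LP is:
  minimize  5y1 + 10y2 + 12y3 + 37y4
  subject to:
    y1 + 4y3 + 4y4 >= 3
    y2 + 4y3 + 2y4 >= 5
    y1, y2, y3, y4 >= 0

Solving the primal: x* = (0, 3).
  primal value c^T x* = 15.
Solving the dual: y* = (0, 0, 1.25, 0).
  dual value b^T y* = 15.
Strong duality: c^T x* = b^T y*. Confirmed.

15


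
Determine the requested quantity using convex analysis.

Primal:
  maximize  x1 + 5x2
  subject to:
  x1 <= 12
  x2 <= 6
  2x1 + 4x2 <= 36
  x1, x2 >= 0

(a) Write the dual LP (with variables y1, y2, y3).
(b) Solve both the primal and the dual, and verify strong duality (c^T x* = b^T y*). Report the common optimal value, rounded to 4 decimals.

The standard primal-dual pair for 'max c^T x s.t. A x <= b, x >= 0' is:
  Dual:  min b^T y  s.t.  A^T y >= c,  y >= 0.

So the dual LP is:
  minimize  12y1 + 6y2 + 36y3
  subject to:
    y1 + 2y3 >= 1
    y2 + 4y3 >= 5
    y1, y2, y3 >= 0

Solving the primal: x* = (6, 6).
  primal value c^T x* = 36.
Solving the dual: y* = (0, 3, 0.5).
  dual value b^T y* = 36.
Strong duality: c^T x* = b^T y*. Confirmed.

36


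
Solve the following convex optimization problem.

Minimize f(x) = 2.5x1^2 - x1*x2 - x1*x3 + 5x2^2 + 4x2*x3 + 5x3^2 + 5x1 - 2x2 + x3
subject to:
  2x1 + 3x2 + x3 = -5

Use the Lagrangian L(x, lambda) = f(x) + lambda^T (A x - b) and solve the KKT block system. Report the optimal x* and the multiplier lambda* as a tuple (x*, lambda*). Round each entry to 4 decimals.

Form the Lagrangian:
  L(x, lambda) = (1/2) x^T Q x + c^T x + lambda^T (A x - b)
Stationarity (grad_x L = 0): Q x + c + A^T lambda = 0.
Primal feasibility: A x = b.

This gives the KKT block system:
  [ Q   A^T ] [ x     ]   [-c ]
  [ A    0  ] [ lambda ] = [ b ]

Solving the linear system:
  x*      = (-1.8045, -0.3626, -0.3032)
  lambda* = (1.6782)
  f(x*)   = -0.1046

x* = (-1.8045, -0.3626, -0.3032), lambda* = (1.6782)


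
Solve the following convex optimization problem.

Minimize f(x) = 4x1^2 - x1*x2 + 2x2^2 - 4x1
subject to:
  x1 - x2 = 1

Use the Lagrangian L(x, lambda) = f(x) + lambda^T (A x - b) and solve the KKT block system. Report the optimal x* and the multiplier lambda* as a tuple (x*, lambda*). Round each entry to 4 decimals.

Form the Lagrangian:
  L(x, lambda) = (1/2) x^T Q x + c^T x + lambda^T (A x - b)
Stationarity (grad_x L = 0): Q x + c + A^T lambda = 0.
Primal feasibility: A x = b.

This gives the KKT block system:
  [ Q   A^T ] [ x     ]   [-c ]
  [ A    0  ] [ lambda ] = [ b ]

Solving the linear system:
  x*      = (0.7, -0.3)
  lambda* = (-1.9)
  f(x*)   = -0.45

x* = (0.7, -0.3), lambda* = (-1.9)


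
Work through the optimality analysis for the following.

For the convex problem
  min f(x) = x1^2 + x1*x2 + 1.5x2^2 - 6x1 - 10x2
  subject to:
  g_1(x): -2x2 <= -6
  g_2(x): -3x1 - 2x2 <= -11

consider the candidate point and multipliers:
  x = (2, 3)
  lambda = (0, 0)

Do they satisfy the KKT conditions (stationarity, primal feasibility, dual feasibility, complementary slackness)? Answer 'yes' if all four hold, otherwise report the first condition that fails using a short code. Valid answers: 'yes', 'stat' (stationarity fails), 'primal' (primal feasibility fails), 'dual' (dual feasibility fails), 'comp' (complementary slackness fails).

Gradient of f: grad f(x) = Q x + c = (1, 1)
Constraint values g_i(x) = a_i^T x - b_i:
  g_1((2, 3)) = 0
  g_2((2, 3)) = -1
Stationarity residual: grad f(x) + sum_i lambda_i a_i = (1, 1)
  -> stationarity FAILS
Primal feasibility (all g_i <= 0): OK
Dual feasibility (all lambda_i >= 0): OK
Complementary slackness (lambda_i * g_i(x) = 0 for all i): OK

Verdict: the first failing condition is stationarity -> stat.

stat


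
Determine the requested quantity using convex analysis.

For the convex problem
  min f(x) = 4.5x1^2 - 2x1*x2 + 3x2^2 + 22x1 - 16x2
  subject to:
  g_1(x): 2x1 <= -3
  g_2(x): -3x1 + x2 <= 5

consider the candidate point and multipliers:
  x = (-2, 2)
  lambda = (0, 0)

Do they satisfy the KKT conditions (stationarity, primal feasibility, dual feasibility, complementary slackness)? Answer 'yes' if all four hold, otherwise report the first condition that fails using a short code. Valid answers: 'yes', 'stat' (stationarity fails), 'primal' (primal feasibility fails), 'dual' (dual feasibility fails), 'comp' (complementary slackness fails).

Gradient of f: grad f(x) = Q x + c = (0, 0)
Constraint values g_i(x) = a_i^T x - b_i:
  g_1((-2, 2)) = -1
  g_2((-2, 2)) = 3
Stationarity residual: grad f(x) + sum_i lambda_i a_i = (0, 0)
  -> stationarity OK
Primal feasibility (all g_i <= 0): FAILS
Dual feasibility (all lambda_i >= 0): OK
Complementary slackness (lambda_i * g_i(x) = 0 for all i): OK

Verdict: the first failing condition is primal_feasibility -> primal.

primal


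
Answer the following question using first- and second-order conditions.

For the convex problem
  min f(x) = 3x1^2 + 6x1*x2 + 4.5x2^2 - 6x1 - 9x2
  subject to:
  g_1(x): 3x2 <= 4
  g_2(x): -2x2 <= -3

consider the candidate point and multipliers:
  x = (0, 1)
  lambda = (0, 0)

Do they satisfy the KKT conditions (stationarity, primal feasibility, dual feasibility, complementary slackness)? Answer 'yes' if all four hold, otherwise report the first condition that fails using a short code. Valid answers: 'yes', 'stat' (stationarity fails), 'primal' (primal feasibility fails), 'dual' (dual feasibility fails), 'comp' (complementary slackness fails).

Gradient of f: grad f(x) = Q x + c = (0, 0)
Constraint values g_i(x) = a_i^T x - b_i:
  g_1((0, 1)) = -1
  g_2((0, 1)) = 1
Stationarity residual: grad f(x) + sum_i lambda_i a_i = (0, 0)
  -> stationarity OK
Primal feasibility (all g_i <= 0): FAILS
Dual feasibility (all lambda_i >= 0): OK
Complementary slackness (lambda_i * g_i(x) = 0 for all i): OK

Verdict: the first failing condition is primal_feasibility -> primal.

primal


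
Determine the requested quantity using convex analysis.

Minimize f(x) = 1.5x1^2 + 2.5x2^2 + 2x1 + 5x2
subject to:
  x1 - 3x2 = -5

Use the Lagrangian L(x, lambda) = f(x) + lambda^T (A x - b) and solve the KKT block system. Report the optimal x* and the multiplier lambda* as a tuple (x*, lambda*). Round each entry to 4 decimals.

Form the Lagrangian:
  L(x, lambda) = (1/2) x^T Q x + c^T x + lambda^T (A x - b)
Stationarity (grad_x L = 0): Q x + c + A^T lambda = 0.
Primal feasibility: A x = b.

This gives the KKT block system:
  [ Q   A^T ] [ x     ]   [-c ]
  [ A    0  ] [ lambda ] = [ b ]

Solving the linear system:
  x*      = (-1.8125, 1.0625)
  lambda* = (3.4375)
  f(x*)   = 9.4375

x* = (-1.8125, 1.0625), lambda* = (3.4375)


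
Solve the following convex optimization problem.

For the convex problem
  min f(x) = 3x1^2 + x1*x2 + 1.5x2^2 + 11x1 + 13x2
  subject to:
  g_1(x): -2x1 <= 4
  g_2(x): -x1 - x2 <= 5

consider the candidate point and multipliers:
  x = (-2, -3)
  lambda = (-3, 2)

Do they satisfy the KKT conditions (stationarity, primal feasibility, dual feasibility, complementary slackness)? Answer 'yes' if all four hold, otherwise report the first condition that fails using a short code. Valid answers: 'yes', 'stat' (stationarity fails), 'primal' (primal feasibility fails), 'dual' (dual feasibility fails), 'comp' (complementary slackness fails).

Gradient of f: grad f(x) = Q x + c = (-4, 2)
Constraint values g_i(x) = a_i^T x - b_i:
  g_1((-2, -3)) = 0
  g_2((-2, -3)) = 0
Stationarity residual: grad f(x) + sum_i lambda_i a_i = (0, 0)
  -> stationarity OK
Primal feasibility (all g_i <= 0): OK
Dual feasibility (all lambda_i >= 0): FAILS
Complementary slackness (lambda_i * g_i(x) = 0 for all i): OK

Verdict: the first failing condition is dual_feasibility -> dual.

dual


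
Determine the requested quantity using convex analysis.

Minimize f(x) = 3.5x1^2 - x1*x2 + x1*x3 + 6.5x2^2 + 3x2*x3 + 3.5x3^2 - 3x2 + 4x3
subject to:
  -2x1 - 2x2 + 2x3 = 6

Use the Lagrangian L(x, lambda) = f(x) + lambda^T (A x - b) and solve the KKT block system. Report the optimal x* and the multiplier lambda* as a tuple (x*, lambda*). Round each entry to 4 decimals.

Form the Lagrangian:
  L(x, lambda) = (1/2) x^T Q x + c^T x + lambda^T (A x - b)
Stationarity (grad_x L = 0): Q x + c + A^T lambda = 0.
Primal feasibility: A x = b.

This gives the KKT block system:
  [ Q   A^T ] [ x     ]   [-c ]
  [ A    0  ] [ lambda ] = [ b ]

Solving the linear system:
  x*      = (-1.3228, -0.6835, 0.9937)
  lambda* = (-3.7911)
  f(x*)   = 14.3861

x* = (-1.3228, -0.6835, 0.9937), lambda* = (-3.7911)


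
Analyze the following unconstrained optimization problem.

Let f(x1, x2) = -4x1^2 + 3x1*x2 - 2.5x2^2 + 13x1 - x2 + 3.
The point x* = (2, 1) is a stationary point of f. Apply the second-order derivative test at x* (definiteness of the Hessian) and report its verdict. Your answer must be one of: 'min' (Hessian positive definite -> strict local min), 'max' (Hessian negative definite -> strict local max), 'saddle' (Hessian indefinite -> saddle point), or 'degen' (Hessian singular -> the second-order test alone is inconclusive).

Compute the Hessian H = grad^2 f:
  H = [[-8, 3], [3, -5]]
Verify stationarity: grad f(x*) = H x* + g = (0, 0).
Eigenvalues of H: -9.8541, -3.1459.
Both eigenvalues < 0, so H is negative definite -> x* is a strict local max.

max
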